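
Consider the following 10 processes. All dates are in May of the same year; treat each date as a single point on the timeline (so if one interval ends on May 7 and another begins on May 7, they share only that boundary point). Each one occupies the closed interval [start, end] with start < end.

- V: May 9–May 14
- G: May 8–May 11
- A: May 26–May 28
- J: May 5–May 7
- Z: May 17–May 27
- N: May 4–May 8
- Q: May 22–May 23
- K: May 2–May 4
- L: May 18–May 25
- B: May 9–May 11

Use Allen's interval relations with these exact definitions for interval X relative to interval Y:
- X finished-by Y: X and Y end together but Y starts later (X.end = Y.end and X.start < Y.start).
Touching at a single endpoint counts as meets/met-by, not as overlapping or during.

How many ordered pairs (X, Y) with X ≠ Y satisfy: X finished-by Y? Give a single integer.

Checking all 90 ordered pairs for relation 'finished-by'; matching pairs in alphabetical order:
(G, B): G finished-by B ✓
Count: 1.

1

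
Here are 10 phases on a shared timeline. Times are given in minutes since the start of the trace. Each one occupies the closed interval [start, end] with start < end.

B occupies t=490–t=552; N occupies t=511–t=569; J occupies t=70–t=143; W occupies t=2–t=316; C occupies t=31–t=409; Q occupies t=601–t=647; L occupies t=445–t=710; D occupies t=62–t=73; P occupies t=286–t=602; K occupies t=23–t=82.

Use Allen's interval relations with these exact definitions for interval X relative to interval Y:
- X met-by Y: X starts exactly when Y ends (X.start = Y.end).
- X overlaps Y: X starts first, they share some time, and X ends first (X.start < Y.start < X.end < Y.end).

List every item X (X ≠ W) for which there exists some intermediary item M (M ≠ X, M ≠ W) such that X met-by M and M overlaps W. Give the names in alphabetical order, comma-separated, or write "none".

Target W = [t=2, t=316].
Intermediaries M with M overlaps W: none.
Union: none.

none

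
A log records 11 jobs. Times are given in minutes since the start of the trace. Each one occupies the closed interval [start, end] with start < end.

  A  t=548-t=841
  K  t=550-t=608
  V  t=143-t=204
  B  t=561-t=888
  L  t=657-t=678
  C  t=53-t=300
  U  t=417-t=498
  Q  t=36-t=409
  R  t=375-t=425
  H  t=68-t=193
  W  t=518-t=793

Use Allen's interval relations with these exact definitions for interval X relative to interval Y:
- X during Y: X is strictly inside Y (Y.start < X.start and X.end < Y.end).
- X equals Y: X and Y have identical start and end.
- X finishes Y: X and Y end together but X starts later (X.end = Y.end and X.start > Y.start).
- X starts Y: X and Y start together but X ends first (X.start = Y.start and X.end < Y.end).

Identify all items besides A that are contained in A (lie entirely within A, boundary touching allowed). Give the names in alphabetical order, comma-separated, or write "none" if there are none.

K, L

Target A = [t=548, t=841].
B [t=561, t=888] → overlapped-by → no.
C [t=53, t=300] → before → no.
H [t=68, t=193] → before → no.
K [t=550, t=608] → during → yes.
L [t=657, t=678] → during → yes.
Q [t=36, t=409] → before → no.
R [t=375, t=425] → before → no.
U [t=417, t=498] → before → no.
V [t=143, t=204] → before → no.
W [t=518, t=793] → overlaps → no.
Result: K, L.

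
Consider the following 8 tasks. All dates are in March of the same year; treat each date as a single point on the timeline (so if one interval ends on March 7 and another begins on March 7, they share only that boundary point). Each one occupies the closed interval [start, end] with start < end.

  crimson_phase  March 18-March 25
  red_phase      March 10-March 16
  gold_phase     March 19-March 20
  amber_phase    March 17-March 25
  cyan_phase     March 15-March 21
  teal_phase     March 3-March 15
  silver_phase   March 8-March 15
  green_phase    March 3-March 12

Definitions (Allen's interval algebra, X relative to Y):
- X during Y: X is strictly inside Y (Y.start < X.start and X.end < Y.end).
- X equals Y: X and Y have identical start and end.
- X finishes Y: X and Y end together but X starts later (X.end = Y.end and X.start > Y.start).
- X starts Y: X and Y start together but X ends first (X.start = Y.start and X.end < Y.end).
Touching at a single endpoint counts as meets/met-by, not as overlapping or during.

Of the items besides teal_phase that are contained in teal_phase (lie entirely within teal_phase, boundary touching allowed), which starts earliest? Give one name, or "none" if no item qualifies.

green_phase

Target teal_phase = [March 3, March 15].
amber_phase [March 17, March 25] → after → excluded.
crimson_phase [March 18, March 25] → after → excluded.
cyan_phase [March 15, March 21] → met-by → excluded.
gold_phase [March 19, March 20] → after → excluded.
green_phase [March 3, March 12] → starts → candidate.
red_phase [March 10, March 16] → overlapped-by → excluded.
silver_phase [March 8, March 15] → finishes → candidate.
Among candidates, earliest start is March 3 → green_phase.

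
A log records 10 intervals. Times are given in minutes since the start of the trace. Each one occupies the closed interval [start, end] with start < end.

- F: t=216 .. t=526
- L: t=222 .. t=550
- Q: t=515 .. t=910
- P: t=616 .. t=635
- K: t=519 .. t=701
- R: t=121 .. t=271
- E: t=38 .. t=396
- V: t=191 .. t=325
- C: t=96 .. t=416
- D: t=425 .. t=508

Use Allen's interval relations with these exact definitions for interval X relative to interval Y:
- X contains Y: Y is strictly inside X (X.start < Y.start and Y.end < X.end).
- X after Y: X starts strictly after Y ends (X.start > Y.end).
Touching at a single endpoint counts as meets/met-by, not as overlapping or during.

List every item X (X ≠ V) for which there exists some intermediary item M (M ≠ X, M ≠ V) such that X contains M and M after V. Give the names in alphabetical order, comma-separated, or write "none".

F, K, L, Q

Target V = [t=191, t=325].
Intermediaries M with M after V: D, K, P, Q.
Via D — items with X contains D: F, L.
Via K — items with X contains K: Q.
Via P — items with X contains P: K, Q.
Via Q — items with X contains Q: none.
Union: F, K, L, Q.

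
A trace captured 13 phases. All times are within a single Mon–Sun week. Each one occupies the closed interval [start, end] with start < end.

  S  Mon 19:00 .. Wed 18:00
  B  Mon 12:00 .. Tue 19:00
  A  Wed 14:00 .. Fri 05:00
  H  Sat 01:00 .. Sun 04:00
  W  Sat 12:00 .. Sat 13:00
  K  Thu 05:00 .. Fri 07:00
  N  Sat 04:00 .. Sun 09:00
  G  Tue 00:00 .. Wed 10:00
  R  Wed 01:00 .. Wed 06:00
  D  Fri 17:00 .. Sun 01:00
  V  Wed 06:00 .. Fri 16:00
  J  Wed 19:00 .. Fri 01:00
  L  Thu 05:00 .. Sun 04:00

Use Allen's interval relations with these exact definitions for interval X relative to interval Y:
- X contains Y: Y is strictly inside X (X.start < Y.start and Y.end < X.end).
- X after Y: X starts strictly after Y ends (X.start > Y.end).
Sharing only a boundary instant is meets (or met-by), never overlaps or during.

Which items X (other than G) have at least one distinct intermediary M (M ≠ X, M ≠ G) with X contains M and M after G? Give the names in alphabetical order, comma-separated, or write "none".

A, D, H, L, N, V

Target G = [Tue 00:00, Wed 10:00].
Intermediaries M with M after G: A, D, H, J, K, L, N, W.
Via A — items with X contains A: V.
Via D — items with X contains D: L.
Via H — items with X contains H: none.
Via J — items with X contains J: A, V.
Via K — items with X contains K: V.
Via L — items with X contains L: none.
Via N — items with X contains N: none.
Via W — items with X contains W: D, H, L, N.
Union: A, D, H, L, N, V.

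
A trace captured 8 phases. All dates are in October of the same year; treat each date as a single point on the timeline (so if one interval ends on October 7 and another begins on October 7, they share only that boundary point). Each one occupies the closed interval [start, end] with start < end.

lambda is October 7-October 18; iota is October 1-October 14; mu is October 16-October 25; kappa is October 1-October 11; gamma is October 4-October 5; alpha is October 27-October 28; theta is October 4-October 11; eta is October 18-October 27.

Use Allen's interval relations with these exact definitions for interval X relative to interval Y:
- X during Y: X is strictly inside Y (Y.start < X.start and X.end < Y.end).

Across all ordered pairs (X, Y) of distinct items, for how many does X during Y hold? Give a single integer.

3

Checking all 56 ordered pairs for relation 'during'; matching pairs in alphabetical order:
(gamma, iota): gamma during iota ✓
(gamma, kappa): gamma during kappa ✓
(theta, iota): theta during iota ✓
Count: 3.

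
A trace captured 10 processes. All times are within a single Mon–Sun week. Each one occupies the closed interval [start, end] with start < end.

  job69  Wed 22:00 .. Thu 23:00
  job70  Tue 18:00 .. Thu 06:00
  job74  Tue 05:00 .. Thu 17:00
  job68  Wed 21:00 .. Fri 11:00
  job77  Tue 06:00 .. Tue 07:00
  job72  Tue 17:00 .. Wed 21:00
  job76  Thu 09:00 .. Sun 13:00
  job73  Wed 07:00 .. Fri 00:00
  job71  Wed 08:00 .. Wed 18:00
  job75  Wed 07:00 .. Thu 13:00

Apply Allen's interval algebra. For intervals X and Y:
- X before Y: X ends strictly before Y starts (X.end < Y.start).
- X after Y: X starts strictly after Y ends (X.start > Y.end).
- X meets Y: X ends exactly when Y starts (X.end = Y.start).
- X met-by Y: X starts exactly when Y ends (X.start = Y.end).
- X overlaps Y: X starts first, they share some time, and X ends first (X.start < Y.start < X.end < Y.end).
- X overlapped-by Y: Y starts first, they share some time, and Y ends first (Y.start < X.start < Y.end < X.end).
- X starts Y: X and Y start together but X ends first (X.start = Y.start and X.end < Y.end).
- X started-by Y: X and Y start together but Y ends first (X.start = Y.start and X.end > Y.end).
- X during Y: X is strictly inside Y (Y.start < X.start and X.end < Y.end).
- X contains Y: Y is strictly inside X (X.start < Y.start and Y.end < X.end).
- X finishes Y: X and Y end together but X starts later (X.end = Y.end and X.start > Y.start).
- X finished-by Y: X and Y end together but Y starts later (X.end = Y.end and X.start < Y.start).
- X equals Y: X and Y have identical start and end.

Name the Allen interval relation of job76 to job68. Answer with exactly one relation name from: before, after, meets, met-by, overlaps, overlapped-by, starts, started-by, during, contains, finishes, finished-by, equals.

job76 = [Thu 09:00, Sun 13:00]; job68 = [Wed 21:00, Fri 11:00].
Compare endpoints: job76.start > job68.start, job76.start < job68.end, job76.end > job68.start, job76.end > job68.end.
That pattern is 'overlapped-by'.

overlapped-by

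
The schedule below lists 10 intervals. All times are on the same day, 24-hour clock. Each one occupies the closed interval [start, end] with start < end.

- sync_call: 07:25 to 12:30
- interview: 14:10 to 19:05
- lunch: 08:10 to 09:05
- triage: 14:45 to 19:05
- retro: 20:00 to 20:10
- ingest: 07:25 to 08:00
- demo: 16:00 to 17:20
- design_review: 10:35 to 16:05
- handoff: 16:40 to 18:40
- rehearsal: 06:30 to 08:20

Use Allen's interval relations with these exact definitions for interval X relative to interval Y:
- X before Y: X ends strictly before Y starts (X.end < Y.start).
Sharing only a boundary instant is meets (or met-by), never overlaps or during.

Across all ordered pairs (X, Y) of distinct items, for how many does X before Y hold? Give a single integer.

Checking all 90 ordered pairs for relation 'before'; matching pairs in alphabetical order:
(demo, retro): demo before retro ✓
(design_review, handoff): design_review before handoff ✓
(design_review, retro): design_review before retro ✓
(handoff, retro): handoff before retro ✓
(ingest, demo): ingest before demo ✓
(ingest, design_review): ingest before design_review ✓
(ingest, handoff): ingest before handoff ✓
(ingest, interview): ingest before interview ✓
(ingest, lunch): ingest before lunch ✓
(ingest, retro): ingest before retro ✓
(ingest, triage): ingest before triage ✓
(interview, retro): interview before retro ✓
(lunch, demo): lunch before demo ✓
(lunch, design_review): lunch before design_review ✓
(lunch, handoff): lunch before handoff ✓
(lunch, interview): lunch before interview ✓
(lunch, retro): lunch before retro ✓
(lunch, triage): lunch before triage ✓
(rehearsal, demo): rehearsal before demo ✓
(rehearsal, design_review): rehearsal before design_review ✓
(rehearsal, handoff): rehearsal before handoff ✓
(rehearsal, interview): rehearsal before interview ✓
(rehearsal, retro): rehearsal before retro ✓
(rehearsal, triage): rehearsal before triage ✓
... plus 6 further pairs not listed.
Count: 30.

30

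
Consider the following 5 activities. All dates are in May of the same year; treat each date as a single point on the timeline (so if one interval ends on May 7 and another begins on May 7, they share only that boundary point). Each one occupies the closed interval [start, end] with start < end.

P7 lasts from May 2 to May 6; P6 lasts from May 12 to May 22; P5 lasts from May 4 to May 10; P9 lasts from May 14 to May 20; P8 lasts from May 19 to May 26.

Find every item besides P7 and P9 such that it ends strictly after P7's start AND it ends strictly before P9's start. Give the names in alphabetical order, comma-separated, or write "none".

Conditions: its end is strictly after P7's start (X.end > May 2) AND its end is strictly before P9's start (X.end < May 14).
P5: end May 10 > May 2? ✓; end May 10 < May 14? ✓ → yes.
P6: end May 22 > May 2? ✓; end May 22 < May 14? ✗ → no.
P8: end May 26 > May 2? ✓; end May 26 < May 14? ✗ → no.
Result: P5.

P5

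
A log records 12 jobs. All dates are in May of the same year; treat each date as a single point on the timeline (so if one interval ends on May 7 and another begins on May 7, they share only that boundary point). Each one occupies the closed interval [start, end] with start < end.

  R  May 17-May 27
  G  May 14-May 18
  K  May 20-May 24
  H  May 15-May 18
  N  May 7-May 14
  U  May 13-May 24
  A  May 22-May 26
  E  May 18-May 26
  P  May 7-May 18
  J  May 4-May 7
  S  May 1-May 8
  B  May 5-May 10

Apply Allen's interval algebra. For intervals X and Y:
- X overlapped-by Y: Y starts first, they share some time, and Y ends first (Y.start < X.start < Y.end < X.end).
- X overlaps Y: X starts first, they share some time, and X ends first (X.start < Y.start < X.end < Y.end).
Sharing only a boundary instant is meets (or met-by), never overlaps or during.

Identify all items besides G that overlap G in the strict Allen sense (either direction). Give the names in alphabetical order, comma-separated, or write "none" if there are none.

R

Target G = [May 14, May 18].
A [May 22, May 26] → after → no.
B [May 5, May 10] → before → no.
E [May 18, May 26] → met-by → no.
H [May 15, May 18] → finishes → no.
J [May 4, May 7] → before → no.
K [May 20, May 24] → after → no.
N [May 7, May 14] → meets → no.
P [May 7, May 18] → finished-by → no.
R [May 17, May 27] → overlapped-by → yes.
S [May 1, May 8] → before → no.
U [May 13, May 24] → contains → no.
Result: R.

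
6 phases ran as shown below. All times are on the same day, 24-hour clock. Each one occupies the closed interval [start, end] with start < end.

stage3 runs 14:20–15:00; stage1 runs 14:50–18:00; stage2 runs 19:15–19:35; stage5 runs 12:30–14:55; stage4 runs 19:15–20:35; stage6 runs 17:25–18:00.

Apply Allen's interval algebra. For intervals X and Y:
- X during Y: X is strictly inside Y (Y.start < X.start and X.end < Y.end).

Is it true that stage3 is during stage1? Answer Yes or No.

No

stage3 = [14:20, 15:00], stage1 = [14:50, 18:00].
Actual relation of stage3 to stage1: overlaps.
Asked whether 'during' holds → No.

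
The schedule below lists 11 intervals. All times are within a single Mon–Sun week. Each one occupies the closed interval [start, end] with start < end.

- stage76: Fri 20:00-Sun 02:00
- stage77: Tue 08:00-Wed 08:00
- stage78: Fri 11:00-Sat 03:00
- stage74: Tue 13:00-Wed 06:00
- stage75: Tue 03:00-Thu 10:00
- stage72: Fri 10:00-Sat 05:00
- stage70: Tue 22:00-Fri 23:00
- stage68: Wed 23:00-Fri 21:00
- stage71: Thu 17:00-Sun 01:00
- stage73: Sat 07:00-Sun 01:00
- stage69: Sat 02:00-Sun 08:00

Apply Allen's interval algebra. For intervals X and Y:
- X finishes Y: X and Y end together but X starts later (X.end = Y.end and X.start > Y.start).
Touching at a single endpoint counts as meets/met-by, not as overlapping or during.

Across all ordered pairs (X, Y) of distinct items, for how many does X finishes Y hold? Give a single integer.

1

Checking all 110 ordered pairs for relation 'finishes'; matching pairs in alphabetical order:
(stage73, stage71): stage73 finishes stage71 ✓
Count: 1.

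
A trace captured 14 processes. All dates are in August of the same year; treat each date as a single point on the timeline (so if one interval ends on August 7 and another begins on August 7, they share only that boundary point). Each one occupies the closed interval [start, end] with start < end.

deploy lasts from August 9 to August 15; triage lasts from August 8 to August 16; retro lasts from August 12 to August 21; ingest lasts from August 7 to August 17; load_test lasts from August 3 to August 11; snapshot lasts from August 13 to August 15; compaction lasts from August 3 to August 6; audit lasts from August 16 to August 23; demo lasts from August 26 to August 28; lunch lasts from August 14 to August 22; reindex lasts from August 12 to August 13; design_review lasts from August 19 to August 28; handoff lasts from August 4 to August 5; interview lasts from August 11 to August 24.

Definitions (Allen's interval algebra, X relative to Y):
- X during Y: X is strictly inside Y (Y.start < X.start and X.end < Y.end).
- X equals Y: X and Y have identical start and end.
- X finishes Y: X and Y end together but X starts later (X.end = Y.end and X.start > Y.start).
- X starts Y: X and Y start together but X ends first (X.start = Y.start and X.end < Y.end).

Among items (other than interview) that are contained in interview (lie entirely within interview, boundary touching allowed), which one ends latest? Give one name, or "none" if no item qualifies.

audit

Target interview = [August 11, August 24].
audit [August 16, August 23] → during → candidate.
compaction [August 3, August 6] → before → excluded.
demo [August 26, August 28] → after → excluded.
deploy [August 9, August 15] → overlaps → excluded.
design_review [August 19, August 28] → overlapped-by → excluded.
handoff [August 4, August 5] → before → excluded.
ingest [August 7, August 17] → overlaps → excluded.
load_test [August 3, August 11] → meets → excluded.
lunch [August 14, August 22] → during → candidate.
reindex [August 12, August 13] → during → candidate.
retro [August 12, August 21] → during → candidate.
snapshot [August 13, August 15] → during → candidate.
triage [August 8, August 16] → overlaps → excluded.
Among candidates, latest end is August 23 → audit.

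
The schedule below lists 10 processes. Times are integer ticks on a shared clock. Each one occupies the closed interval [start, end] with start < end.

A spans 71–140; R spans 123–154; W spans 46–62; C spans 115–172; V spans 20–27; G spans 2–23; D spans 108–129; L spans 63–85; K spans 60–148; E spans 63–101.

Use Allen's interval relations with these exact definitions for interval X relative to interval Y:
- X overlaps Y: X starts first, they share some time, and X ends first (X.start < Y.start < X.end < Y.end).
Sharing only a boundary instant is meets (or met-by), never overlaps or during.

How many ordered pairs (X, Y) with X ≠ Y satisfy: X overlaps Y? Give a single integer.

10

Checking all 90 ordered pairs for relation 'overlaps'; matching pairs in alphabetical order:
(A, C): A overlaps C ✓
(A, R): A overlaps R ✓
(D, C): D overlaps C ✓
(D, R): D overlaps R ✓
(E, A): E overlaps A ✓
(G, V): G overlaps V ✓
(K, C): K overlaps C ✓
(K, R): K overlaps R ✓
(L, A): L overlaps A ✓
(W, K): W overlaps K ✓
Count: 10.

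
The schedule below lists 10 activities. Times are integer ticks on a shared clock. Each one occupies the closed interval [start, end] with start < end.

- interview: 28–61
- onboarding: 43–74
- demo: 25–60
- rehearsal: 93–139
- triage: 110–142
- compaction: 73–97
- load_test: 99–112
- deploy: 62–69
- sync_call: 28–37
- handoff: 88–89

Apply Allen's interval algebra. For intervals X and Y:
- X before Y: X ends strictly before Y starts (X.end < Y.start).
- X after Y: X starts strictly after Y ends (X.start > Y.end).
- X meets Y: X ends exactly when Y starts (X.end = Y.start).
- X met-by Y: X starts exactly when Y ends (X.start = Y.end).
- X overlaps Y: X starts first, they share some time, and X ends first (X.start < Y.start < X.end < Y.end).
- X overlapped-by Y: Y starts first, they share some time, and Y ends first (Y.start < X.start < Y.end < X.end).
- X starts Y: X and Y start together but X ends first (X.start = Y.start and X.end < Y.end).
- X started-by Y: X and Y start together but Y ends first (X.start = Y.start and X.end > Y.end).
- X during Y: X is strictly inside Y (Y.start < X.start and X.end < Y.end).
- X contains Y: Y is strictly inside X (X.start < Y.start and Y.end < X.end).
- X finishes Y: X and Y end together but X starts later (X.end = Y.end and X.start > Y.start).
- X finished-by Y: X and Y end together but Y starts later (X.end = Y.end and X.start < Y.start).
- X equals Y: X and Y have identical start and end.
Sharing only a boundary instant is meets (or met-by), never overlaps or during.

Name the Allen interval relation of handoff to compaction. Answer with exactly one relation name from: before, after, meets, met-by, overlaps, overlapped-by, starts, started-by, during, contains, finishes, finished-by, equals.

handoff = [88, 89]; compaction = [73, 97].
Compare endpoints: handoff.start > compaction.start, handoff.start < compaction.end, handoff.end > compaction.start, handoff.end < compaction.end.
That pattern is 'during'.

during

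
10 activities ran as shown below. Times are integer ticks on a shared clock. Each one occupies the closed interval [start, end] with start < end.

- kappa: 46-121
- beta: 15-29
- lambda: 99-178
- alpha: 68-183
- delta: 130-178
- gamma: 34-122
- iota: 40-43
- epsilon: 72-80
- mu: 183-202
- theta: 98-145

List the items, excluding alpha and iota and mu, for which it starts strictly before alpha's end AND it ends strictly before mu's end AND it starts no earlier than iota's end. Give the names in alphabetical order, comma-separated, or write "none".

Conditions: its start is strictly before alpha's end (X.start < 183) AND its end is strictly before mu's end (X.end < 202) AND its start is no earlier than iota's end (X.start >= 43).
beta: start 15 < 183? ✓; end 29 < 202? ✓; start 15 >= 43? ✗ → no.
delta: start 130 < 183? ✓; end 178 < 202? ✓; start 130 >= 43? ✓ → yes.
epsilon: start 72 < 183? ✓; end 80 < 202? ✓; start 72 >= 43? ✓ → yes.
gamma: start 34 < 183? ✓; end 122 < 202? ✓; start 34 >= 43? ✗ → no.
kappa: start 46 < 183? ✓; end 121 < 202? ✓; start 46 >= 43? ✓ → yes.
lambda: start 99 < 183? ✓; end 178 < 202? ✓; start 99 >= 43? ✓ → yes.
theta: start 98 < 183? ✓; end 145 < 202? ✓; start 98 >= 43? ✓ → yes.
Result: delta, epsilon, kappa, lambda, theta.

delta, epsilon, kappa, lambda, theta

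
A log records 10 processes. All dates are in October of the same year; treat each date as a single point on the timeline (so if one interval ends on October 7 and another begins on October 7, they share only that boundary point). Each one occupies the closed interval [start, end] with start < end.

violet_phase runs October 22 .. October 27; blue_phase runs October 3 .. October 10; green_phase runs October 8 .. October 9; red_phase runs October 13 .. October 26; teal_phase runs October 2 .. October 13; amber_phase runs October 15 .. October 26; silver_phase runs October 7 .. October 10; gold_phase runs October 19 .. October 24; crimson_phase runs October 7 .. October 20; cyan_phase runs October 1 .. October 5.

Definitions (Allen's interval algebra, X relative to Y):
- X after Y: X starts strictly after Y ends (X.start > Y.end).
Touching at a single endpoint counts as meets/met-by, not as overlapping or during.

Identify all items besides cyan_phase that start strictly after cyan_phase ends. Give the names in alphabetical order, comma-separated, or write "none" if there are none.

amber_phase, crimson_phase, gold_phase, green_phase, red_phase, silver_phase, violet_phase

Target cyan_phase = [October 1, October 5].
amber_phase [October 15, October 26] → after → yes.
blue_phase [October 3, October 10] → overlapped-by → no.
crimson_phase [October 7, October 20] → after → yes.
gold_phase [October 19, October 24] → after → yes.
green_phase [October 8, October 9] → after → yes.
red_phase [October 13, October 26] → after → yes.
silver_phase [October 7, October 10] → after → yes.
teal_phase [October 2, October 13] → overlapped-by → no.
violet_phase [October 22, October 27] → after → yes.
Result: amber_phase, crimson_phase, gold_phase, green_phase, red_phase, silver_phase, violet_phase.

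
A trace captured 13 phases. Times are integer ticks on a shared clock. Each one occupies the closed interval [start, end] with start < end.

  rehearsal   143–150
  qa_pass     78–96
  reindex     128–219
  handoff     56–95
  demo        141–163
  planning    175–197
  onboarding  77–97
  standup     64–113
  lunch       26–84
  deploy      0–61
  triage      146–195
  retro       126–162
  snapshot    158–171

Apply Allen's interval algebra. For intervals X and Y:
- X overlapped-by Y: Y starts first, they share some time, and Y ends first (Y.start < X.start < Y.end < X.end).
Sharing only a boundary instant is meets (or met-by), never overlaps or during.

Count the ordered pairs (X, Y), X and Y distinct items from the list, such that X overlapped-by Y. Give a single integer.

17

Checking all 156 ordered pairs for relation 'overlapped-by'; matching pairs in alphabetical order:
(demo, retro): demo overlapped-by retro ✓
(handoff, deploy): handoff overlapped-by deploy ✓
(handoff, lunch): handoff overlapped-by lunch ✓
(lunch, deploy): lunch overlapped-by deploy ✓
(onboarding, handoff): onboarding overlapped-by handoff ✓
(onboarding, lunch): onboarding overlapped-by lunch ✓
(planning, triage): planning overlapped-by triage ✓
(qa_pass, handoff): qa_pass overlapped-by handoff ✓
(qa_pass, lunch): qa_pass overlapped-by lunch ✓
(reindex, retro): reindex overlapped-by retro ✓
(snapshot, demo): snapshot overlapped-by demo ✓
(snapshot, retro): snapshot overlapped-by retro ✓
(standup, handoff): standup overlapped-by handoff ✓
(standup, lunch): standup overlapped-by lunch ✓
(triage, demo): triage overlapped-by demo ✓
(triage, rehearsal): triage overlapped-by rehearsal ✓
(triage, retro): triage overlapped-by retro ✓
Count: 17.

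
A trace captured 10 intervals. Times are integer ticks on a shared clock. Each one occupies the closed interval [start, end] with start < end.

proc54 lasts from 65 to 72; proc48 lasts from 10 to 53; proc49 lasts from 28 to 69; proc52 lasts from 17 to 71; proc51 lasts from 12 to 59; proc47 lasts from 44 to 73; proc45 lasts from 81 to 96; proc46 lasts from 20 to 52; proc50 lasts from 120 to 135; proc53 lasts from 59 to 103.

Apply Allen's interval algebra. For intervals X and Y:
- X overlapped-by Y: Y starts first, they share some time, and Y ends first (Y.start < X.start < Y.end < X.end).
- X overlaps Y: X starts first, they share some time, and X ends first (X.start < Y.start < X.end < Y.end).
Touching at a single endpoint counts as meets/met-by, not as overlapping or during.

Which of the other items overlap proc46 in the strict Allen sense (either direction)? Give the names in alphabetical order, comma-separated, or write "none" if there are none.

Target proc46 = [20, 52].
proc45 [81, 96] → after → no.
proc47 [44, 73] → overlapped-by → yes.
proc48 [10, 53] → contains → no.
proc49 [28, 69] → overlapped-by → yes.
proc50 [120, 135] → after → no.
proc51 [12, 59] → contains → no.
proc52 [17, 71] → contains → no.
proc53 [59, 103] → after → no.
proc54 [65, 72] → after → no.
Result: proc47, proc49.

proc47, proc49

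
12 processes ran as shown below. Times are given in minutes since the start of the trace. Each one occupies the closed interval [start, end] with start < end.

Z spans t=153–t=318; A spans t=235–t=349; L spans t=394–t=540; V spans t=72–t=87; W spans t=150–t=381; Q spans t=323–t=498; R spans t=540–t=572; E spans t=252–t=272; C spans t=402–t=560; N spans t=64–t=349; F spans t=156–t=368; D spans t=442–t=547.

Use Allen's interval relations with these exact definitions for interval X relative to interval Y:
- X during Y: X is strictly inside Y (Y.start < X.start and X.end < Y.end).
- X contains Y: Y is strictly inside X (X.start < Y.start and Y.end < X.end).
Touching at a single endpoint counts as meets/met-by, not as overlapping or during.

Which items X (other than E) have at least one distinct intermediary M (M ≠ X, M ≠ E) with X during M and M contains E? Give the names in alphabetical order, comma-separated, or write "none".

Target E = [t=252, t=272].
Intermediaries M with M contains E: A, F, N, W, Z.
Via A — items with X during A: none.
Via F — items with X during F: A.
Via N — items with X during N: V, Z.
Via W — items with X during W: A, F, Z.
Via Z — items with X during Z: none.
Union: A, F, V, Z.

A, F, V, Z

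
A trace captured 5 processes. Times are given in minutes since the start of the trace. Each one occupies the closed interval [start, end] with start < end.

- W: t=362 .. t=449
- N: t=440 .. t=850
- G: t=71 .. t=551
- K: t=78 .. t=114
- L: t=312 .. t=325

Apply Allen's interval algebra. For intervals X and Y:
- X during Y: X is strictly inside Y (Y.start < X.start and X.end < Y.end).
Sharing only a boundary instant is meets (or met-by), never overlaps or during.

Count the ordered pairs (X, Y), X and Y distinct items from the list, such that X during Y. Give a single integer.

Checking all 20 ordered pairs for relation 'during'; matching pairs in alphabetical order:
(K, G): K during G ✓
(L, G): L during G ✓
(W, G): W during G ✓
Count: 3.

3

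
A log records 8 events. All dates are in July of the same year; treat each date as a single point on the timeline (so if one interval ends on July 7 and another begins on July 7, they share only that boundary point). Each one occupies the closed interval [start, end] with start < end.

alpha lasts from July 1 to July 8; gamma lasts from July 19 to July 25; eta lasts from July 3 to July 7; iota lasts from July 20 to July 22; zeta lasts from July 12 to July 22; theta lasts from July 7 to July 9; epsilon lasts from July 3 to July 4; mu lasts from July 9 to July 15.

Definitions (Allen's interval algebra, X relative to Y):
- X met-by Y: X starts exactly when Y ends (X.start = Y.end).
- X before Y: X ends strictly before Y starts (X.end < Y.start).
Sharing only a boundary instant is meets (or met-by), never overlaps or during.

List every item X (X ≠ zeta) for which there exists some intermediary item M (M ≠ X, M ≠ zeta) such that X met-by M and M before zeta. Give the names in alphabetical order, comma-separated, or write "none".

Target zeta = [July 12, July 22].
Intermediaries M with M before zeta: alpha, epsilon, eta, theta.
Via alpha — items with X met-by alpha: none.
Via epsilon — items with X met-by epsilon: none.
Via eta — items with X met-by eta: theta.
Via theta — items with X met-by theta: mu.
Union: mu, theta.

mu, theta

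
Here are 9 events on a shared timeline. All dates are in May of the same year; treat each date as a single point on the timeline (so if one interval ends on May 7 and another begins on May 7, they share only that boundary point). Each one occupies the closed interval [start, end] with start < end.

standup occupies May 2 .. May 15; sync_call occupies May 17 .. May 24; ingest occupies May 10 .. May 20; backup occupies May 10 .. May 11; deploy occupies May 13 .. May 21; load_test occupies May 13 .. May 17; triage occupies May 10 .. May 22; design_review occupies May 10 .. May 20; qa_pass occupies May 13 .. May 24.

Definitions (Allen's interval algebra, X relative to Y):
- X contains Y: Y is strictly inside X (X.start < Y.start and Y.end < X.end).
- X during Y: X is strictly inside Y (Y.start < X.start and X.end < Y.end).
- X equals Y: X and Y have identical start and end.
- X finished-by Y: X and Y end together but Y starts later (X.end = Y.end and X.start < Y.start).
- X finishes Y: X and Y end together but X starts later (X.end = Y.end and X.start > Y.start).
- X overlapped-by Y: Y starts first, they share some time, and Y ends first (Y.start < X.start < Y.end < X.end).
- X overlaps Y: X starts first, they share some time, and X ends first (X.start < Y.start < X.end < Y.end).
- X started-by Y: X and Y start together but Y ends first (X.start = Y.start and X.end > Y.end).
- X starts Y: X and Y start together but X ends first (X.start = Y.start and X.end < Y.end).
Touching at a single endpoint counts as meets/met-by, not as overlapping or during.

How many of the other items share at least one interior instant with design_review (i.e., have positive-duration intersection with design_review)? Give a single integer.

8

Target design_review = [May 10, May 20].
backup [May 10, May 11] → starts → counts.
deploy [May 13, May 21] → overlapped-by → counts.
ingest [May 10, May 20] → equals → counts.
load_test [May 13, May 17] → during → counts.
qa_pass [May 13, May 24] → overlapped-by → counts.
standup [May 2, May 15] → overlaps → counts.
sync_call [May 17, May 24] → overlapped-by → counts.
triage [May 10, May 22] → started-by → counts.
Total: 8.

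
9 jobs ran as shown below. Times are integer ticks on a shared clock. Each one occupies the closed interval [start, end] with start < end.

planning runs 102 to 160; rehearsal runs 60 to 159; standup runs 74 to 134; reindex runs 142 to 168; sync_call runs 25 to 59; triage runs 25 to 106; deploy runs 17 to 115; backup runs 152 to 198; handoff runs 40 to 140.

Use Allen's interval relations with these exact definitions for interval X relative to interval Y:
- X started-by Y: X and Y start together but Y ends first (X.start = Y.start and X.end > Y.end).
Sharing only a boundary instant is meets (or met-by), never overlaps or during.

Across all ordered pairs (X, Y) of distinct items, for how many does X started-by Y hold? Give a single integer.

1

Checking all 72 ordered pairs for relation 'started-by'; matching pairs in alphabetical order:
(triage, sync_call): triage started-by sync_call ✓
Count: 1.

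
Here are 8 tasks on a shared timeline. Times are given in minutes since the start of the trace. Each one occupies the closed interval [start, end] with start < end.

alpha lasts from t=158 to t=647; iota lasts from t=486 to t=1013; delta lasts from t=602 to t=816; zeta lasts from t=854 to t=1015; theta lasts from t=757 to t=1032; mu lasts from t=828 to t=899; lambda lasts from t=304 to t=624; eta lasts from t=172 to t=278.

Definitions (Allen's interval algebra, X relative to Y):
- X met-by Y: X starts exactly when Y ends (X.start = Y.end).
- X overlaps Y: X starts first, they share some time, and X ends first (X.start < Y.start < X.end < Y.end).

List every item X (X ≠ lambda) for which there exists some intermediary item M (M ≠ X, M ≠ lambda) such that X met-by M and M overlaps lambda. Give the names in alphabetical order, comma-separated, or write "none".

none

Target lambda = [t=304, t=624].
Intermediaries M with M overlaps lambda: none.
Union: none.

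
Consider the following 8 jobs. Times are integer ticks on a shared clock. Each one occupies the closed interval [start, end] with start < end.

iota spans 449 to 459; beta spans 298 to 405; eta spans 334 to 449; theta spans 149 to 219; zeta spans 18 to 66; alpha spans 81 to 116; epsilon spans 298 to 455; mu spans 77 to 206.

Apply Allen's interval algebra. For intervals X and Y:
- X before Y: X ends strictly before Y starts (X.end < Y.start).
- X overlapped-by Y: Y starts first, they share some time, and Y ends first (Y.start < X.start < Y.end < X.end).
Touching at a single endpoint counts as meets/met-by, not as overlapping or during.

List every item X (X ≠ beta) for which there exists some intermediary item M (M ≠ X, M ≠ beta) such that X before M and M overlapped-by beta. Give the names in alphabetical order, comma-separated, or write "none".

alpha, mu, theta, zeta

Target beta = [298, 405].
Intermediaries M with M overlapped-by beta: eta.
Via eta — items with X before eta: alpha, mu, theta, zeta.
Union: alpha, mu, theta, zeta.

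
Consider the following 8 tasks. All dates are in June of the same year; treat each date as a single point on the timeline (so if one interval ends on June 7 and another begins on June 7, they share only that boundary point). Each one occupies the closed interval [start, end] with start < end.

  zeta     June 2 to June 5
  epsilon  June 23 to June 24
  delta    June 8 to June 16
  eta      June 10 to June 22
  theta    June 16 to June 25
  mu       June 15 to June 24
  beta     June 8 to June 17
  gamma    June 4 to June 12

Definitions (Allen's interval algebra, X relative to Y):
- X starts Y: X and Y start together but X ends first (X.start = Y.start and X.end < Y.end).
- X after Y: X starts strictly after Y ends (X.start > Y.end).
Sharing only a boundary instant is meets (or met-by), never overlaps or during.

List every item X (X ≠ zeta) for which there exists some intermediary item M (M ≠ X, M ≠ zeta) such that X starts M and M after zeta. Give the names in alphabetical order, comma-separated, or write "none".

Target zeta = [June 2, June 5].
Intermediaries M with M after zeta: beta, delta, epsilon, eta, mu, theta.
Via beta — items with X starts beta: delta.
Via delta — items with X starts delta: none.
Via epsilon — items with X starts epsilon: none.
Via eta — items with X starts eta: none.
Via mu — items with X starts mu: none.
Via theta — items with X starts theta: none.
Union: delta.

delta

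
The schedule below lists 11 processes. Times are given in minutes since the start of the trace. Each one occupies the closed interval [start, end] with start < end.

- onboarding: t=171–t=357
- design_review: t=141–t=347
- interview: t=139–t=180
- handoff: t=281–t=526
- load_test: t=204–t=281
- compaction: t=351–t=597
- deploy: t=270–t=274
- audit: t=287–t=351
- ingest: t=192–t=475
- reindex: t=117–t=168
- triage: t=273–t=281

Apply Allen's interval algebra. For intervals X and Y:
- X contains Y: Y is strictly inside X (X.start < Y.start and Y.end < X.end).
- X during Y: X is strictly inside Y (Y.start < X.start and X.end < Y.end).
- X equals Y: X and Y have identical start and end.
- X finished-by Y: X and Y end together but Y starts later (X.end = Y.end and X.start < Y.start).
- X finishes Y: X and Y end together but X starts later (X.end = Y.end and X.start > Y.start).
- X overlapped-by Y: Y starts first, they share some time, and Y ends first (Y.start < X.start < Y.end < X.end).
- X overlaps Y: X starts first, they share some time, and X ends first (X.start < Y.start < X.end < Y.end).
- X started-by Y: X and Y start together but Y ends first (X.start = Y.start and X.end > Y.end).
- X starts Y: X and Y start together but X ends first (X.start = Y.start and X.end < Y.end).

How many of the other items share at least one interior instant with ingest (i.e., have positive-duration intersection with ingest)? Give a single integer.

8

Target ingest = [t=192, t=475].
audit [t=287, t=351] → during → counts.
compaction [t=351, t=597] → overlapped-by → counts.
deploy [t=270, t=274] → during → counts.
design_review [t=141, t=347] → overlaps → counts.
handoff [t=281, t=526] → overlapped-by → counts.
interview [t=139, t=180] → before → no.
load_test [t=204, t=281] → during → counts.
onboarding [t=171, t=357] → overlaps → counts.
reindex [t=117, t=168] → before → no.
triage [t=273, t=281] → during → counts.
Total: 8.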